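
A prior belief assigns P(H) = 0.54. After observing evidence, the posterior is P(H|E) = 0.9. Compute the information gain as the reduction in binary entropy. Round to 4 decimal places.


H(prior) = -0.54*log2(0.54) - 0.46*log2(0.46)
= 0.9954
H(post) = -0.9*log2(0.9) - 0.1*log2(0.1)
= 0.469
IG = 0.9954 - 0.469 = 0.5264

0.5264


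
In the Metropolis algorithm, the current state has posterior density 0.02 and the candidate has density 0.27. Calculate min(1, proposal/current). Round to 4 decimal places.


Ratio = 0.27/0.02 = 13.5
Acceptance probability = min(1, 13.5)
= 1.0

1.0


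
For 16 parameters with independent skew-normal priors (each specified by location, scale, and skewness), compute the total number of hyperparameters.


A skew-normal prior has 3 hyperparameters per parameter.
Total = 16 * 3 = 48

48


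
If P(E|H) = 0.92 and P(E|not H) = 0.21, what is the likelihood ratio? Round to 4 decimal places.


Likelihood ratio = P(E|H) / P(E|not H)
= 0.92 / 0.21
= 4.381

4.381


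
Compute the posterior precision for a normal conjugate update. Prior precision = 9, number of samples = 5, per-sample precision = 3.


tau_post = tau_0 + n * tau
= 9 + 5 * 3 = 24

24


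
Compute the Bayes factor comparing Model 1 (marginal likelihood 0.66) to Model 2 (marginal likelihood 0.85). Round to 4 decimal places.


BF12 = marginal likelihood of M1 / marginal likelihood of M2
= 0.66/0.85
= 0.7765

0.7765


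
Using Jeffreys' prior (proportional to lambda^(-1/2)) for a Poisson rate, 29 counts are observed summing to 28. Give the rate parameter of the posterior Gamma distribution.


Conjugate update: Gamma(prior_shape + S, prior_rate + n).
Prior shape = 0.5, prior rate = 0.
Posterior rate = 0 + n = 29

29.0


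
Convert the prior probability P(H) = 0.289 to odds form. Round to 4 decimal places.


P(not H) = 1 - 0.289 = 0.711
Odds = 0.289 / 0.711 = 0.4065

0.4065


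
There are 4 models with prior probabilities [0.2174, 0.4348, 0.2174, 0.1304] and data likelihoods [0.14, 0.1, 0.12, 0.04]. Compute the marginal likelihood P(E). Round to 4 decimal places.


P(E) = sum over models of P(M_i) * P(E|M_i)
= 0.2174*0.14 + 0.4348*0.1 + 0.2174*0.12 + 0.1304*0.04
= 0.1052

0.1052


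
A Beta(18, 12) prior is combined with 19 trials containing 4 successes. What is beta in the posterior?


In conjugate updating:
beta_posterior = beta_prior + (n - k)
= 12 + (19 - 4)
= 12 + 15 = 27

27


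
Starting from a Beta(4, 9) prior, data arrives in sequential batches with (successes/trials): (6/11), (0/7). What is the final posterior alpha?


In sequential Bayesian updating, we sum all successes.
Total successes = 6
Final alpha = 4 + 6 = 10

10


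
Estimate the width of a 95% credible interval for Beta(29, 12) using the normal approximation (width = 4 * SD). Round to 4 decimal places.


For Beta(a,b): Var = ab/((a+b)^2(a+b+1))
Var = 0.0049, SD = 0.0702
Approximate 95% CI width = 4 * 0.0702 = 0.2808

0.2808


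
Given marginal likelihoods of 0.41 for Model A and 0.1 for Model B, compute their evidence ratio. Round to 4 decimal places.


Ratio = ML(A) / ML(B) = 0.41/0.1
= 4.1

4.1


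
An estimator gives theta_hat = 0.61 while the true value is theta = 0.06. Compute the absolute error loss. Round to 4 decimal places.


The absolute error loss is |theta_hat - theta|
= |0.61 - 0.06|
= 0.55

0.55


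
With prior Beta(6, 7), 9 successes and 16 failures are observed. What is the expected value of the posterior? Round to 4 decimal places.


Posterior = Beta(15, 23)
E[theta] = alpha/(alpha+beta)
= 15/38 = 0.3947

0.3947


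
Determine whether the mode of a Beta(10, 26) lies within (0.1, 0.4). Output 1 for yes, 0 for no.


First find the mode: (a-1)/(a+b-2) = 0.2647
Is 0.2647 in (0.1, 0.4)? 1

1


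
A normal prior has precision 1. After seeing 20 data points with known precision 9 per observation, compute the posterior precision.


In the conjugate normal model, precisions add:
tau_posterior = tau_prior + n * tau_data
= 1 + 20*9 = 181

181


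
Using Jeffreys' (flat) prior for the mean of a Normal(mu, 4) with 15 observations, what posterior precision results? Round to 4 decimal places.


Flat prior means prior precision is 0.
Posterior precision = n / sigma^2 = 15/4 = 3.75

3.75


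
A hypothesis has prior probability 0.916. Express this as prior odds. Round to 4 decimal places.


Odds = P(H) / P(not H) = 0.916 / 0.084
= 10.9048

10.9048


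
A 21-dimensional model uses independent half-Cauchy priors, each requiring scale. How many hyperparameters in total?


Per parameter: 1 (scale).
Total = 21 * 1 = 21

21


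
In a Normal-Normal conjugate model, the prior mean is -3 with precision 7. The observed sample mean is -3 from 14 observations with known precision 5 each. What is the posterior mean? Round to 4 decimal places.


Posterior precision = tau0 + n*tau = 7 + 14*5 = 77
Posterior mean = (tau0*mu0 + n*tau*xbar) / posterior_precision
= (7*-3 + 14*5*-3) / 77
= -231 / 77 = -3.0

-3.0


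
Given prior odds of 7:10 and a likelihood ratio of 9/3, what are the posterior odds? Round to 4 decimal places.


Posterior odds = prior odds * LR
Prior odds = 7/10 = 0.7
LR = 9/3 = 3.0
Posterior odds = 0.7 * 3.0 = 2.1

2.1


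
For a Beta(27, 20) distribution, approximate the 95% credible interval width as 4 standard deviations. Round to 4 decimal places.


Variance of Beta(a,b) = ab / ((a+b)^2 * (a+b+1))
= 27*20 / ((47)^2 * 48)
= 0.0051
SD = sqrt(0.0051) = 0.0714
Width = 4 * SD = 0.2855

0.2855


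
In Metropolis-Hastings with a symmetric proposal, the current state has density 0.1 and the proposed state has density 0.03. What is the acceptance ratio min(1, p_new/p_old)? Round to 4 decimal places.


Ratio = p_new / p_old = 0.03 / 0.1 = 0.3
Acceptance = min(1, 0.3) = 0.3

0.3


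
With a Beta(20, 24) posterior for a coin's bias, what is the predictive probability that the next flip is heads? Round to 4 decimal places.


The predictive probability equals the posterior mean.
P(next = heads) = alpha / (alpha + beta)
= 20 / 44 = 0.4545

0.4545


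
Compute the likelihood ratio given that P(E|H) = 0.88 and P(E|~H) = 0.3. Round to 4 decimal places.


LR = P(E|H) / P(E|~H)
= 0.88 / 0.3 = 2.9333

2.9333


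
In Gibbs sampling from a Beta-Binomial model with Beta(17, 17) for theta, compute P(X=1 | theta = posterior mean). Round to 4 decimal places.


Posterior mean = alpha/(alpha+beta) = 17/34 = 0.5
P(X=1|theta=mean) = theta = 0.5

0.5


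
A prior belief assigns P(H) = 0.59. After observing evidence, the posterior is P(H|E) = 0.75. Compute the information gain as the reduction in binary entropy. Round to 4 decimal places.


H(prior) = -0.59*log2(0.59) - 0.41*log2(0.41)
= 0.9765
H(post) = -0.75*log2(0.75) - 0.25*log2(0.25)
= 0.8113
IG = 0.9765 - 0.8113 = 0.1652

0.1652


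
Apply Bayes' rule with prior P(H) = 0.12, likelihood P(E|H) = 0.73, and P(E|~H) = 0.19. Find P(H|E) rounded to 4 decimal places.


Step 1: Compute marginal P(E) = P(E|H)P(H) + P(E|~H)P(~H)
= 0.73*0.12 + 0.19*0.88 = 0.2548
Step 2: P(H|E) = P(E|H)P(H)/P(E) = 0.0876/0.2548
= 0.3438

0.3438


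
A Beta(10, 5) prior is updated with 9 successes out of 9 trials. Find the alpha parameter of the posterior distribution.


In the Beta-Binomial conjugate update:
alpha_post = alpha_prior + successes
= 10 + 9
= 19

19


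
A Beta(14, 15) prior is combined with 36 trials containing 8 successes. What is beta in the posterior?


In conjugate updating:
beta_posterior = beta_prior + (n - k)
= 15 + (36 - 8)
= 15 + 28 = 43

43


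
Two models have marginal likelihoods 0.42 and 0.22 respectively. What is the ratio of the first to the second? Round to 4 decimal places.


Evidence ratio = 0.42 / 0.22
= 1.9091

1.9091


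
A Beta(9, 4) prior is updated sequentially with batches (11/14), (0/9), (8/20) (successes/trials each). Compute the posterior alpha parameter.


Sequential conjugate updating is equivalent to a single batch update.
Total successes across all batches = 19
alpha_posterior = alpha_prior + total_successes = 9 + 19
= 28

28


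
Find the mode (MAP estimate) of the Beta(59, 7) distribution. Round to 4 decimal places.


For Beta(a,b) with a,b > 1:
Mode = (a-1)/(a+b-2) = (59-1)/(66-2)
= 58/64 = 0.9062

0.9062


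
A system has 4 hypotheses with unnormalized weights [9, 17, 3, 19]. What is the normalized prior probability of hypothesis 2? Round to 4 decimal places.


The normalized prior is the weight divided by the total.
Total weight = 48
P(H2) = 17 / 48 = 0.3542

0.3542


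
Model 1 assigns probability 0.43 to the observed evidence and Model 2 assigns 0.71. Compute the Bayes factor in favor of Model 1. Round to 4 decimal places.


BF = P(data|M1) / P(data|M2)
= 0.43 / 0.71 = 0.6056

0.6056


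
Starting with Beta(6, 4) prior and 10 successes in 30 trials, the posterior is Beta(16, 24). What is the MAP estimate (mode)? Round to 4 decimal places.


The mode of Beta(a, b) when a > 1 and b > 1 is (a-1)/(a+b-2)
= (16 - 1) / (16 + 24 - 2)
= 15 / 38
= 0.3947

0.3947


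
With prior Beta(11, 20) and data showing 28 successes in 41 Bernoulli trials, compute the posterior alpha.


Conjugate update: alpha_posterior = alpha_prior + k
= 11 + 28 = 39

39


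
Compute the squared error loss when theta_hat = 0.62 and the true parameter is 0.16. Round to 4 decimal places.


L = (theta_hat - theta_true)^2
= (0.62 - 0.16)^2
= 0.46^2 = 0.2116

0.2116


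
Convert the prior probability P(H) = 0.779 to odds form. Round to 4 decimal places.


P(not H) = 1 - 0.779 = 0.221
Odds = 0.779 / 0.221 = 3.5249

3.5249


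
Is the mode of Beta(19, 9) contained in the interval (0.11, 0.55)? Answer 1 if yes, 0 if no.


Mode = (a-1)/(a+b-2) = 18/26 = 0.6923
Interval: (0.11, 0.55)
Contains mode? 0

0


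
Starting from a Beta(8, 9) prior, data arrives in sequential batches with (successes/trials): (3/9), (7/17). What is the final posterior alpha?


In sequential Bayesian updating, we sum all successes.
Total successes = 10
Final alpha = 8 + 10 = 18

18


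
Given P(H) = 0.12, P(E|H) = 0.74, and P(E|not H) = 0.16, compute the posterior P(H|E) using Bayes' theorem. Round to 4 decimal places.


By Bayes' theorem: P(H|E) = P(E|H)*P(H) / P(E)
P(E) = P(E|H)*P(H) + P(E|not H)*P(not H)
P(E) = 0.74*0.12 + 0.16*0.88 = 0.2296
P(H|E) = 0.74*0.12 / 0.2296 = 0.3868

0.3868


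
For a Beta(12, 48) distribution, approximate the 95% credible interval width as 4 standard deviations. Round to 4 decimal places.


Variance of Beta(a,b) = ab / ((a+b)^2 * (a+b+1))
= 12*48 / ((60)^2 * 61)
= 0.0026
SD = sqrt(0.0026) = 0.0512
Width = 4 * SD = 0.2049

0.2049


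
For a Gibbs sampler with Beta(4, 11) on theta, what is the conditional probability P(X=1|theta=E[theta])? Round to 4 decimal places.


E[theta] = 4/(4+11) = 0.2667
P(X=1|theta) = theta = 0.2667

0.2667


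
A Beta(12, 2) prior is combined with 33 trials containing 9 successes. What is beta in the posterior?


In conjugate updating:
beta_posterior = beta_prior + (n - k)
= 2 + (33 - 9)
= 2 + 24 = 26

26


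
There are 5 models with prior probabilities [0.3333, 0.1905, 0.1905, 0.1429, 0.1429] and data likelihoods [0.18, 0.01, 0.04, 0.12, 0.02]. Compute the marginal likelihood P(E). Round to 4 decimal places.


P(E) = sum over models of P(M_i) * P(E|M_i)
= 0.3333*0.18 + 0.1905*0.01 + 0.1905*0.04 + 0.1429*0.12 + 0.1429*0.02
= 0.0895

0.0895


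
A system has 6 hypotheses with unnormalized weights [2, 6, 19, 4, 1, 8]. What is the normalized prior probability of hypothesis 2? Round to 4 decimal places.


The normalized prior is the weight divided by the total.
Total weight = 40
P(H2) = 6 / 40 = 0.15

0.15


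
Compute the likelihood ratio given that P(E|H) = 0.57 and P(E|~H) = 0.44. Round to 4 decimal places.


LR = P(E|H) / P(E|~H)
= 0.57 / 0.44 = 1.2955

1.2955


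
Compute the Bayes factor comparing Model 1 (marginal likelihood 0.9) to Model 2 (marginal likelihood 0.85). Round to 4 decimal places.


BF12 = marginal likelihood of M1 / marginal likelihood of M2
= 0.9/0.85
= 1.0588

1.0588


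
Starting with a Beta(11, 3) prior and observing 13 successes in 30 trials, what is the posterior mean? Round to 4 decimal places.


Posterior parameters: alpha = 11 + 13 = 24
beta = 3 + 17 = 20
Posterior mean = alpha / (alpha + beta) = 24 / 44
= 0.5455

0.5455


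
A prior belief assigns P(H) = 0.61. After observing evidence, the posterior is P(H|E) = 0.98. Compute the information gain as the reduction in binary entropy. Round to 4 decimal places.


H(prior) = -0.61*log2(0.61) - 0.39*log2(0.39)
= 0.9648
H(post) = -0.98*log2(0.98) - 0.02*log2(0.02)
= 0.1414
IG = 0.9648 - 0.1414 = 0.8234

0.8234


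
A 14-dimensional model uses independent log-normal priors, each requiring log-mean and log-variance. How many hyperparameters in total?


Per parameter: 2 (log-mean and log-variance).
Total = 14 * 2 = 28

28


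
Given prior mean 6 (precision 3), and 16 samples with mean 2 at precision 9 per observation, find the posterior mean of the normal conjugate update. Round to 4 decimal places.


The posterior mean is a precision-weighted average of prior and data.
Post. prec. = 3 + 144 = 147
Post. mean = (18 + 288)/147 = 306/147 = 2.0816

2.0816


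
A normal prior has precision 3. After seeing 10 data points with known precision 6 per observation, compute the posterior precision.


In the conjugate normal model, precisions add:
tau_posterior = tau_prior + n * tau_data
= 3 + 10*6 = 63

63


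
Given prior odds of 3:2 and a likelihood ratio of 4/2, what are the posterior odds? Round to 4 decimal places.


Posterior odds = prior odds * LR
Prior odds = 3/2 = 1.5
LR = 4/2 = 2.0
Posterior odds = 1.5 * 2.0 = 3.0

3.0


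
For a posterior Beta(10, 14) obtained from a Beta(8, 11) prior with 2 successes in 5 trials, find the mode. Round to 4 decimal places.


Mode = (alpha - 1) / (alpha + beta - 2)
= 9 / 22
= 0.4091

0.4091


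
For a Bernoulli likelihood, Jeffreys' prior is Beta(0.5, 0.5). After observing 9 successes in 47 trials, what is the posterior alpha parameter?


Jeffreys' prior for Bernoulli is Beta(0.5, 0.5).
Posterior is Beta(0.5 + k, 0.5 + n - k).
Posterior alpha = 0.5 + k = 0.5 + 9 = 9.5

9.5


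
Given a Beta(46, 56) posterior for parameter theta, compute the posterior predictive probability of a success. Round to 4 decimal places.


For a Beta-Bernoulli model, the predictive probability is the mean:
P(success) = 46/(46+56) = 46/102 = 0.451

0.451


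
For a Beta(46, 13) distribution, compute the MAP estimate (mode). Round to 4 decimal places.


MAP = mode = (a-1)/(a+b-2)
= (46-1)/(46+13-2)
= 45/57 = 0.7895

0.7895


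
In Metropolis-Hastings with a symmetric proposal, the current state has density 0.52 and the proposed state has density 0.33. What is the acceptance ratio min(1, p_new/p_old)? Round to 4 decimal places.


Ratio = p_new / p_old = 0.33 / 0.52 = 0.6346
Acceptance = min(1, 0.6346) = 0.6346

0.6346


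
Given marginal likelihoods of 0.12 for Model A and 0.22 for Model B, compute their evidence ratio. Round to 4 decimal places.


Ratio = ML(A) / ML(B) = 0.12/0.22
= 0.5455

0.5455


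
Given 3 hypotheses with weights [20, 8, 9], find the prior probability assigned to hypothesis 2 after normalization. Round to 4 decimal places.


To normalize, divide each weight by the sum of all weights.
Sum = 37
Prior(H2) = 8/37 = 0.2162

0.2162


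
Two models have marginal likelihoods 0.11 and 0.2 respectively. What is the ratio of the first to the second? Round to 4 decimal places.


Evidence ratio = 0.11 / 0.2
= 0.55

0.55


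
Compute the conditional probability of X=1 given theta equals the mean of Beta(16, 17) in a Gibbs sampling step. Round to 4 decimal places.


Mean of Beta(16, 17) = 0.4848
P(X=1 | theta=0.4848) = 0.4848

0.4848


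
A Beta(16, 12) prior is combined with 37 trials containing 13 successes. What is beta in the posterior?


In conjugate updating:
beta_posterior = beta_prior + (n - k)
= 12 + (37 - 13)
= 12 + 24 = 36

36


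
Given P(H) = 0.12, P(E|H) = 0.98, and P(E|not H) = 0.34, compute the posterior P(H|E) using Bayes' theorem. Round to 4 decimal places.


By Bayes' theorem: P(H|E) = P(E|H)*P(H) / P(E)
P(E) = P(E|H)*P(H) + P(E|not H)*P(not H)
P(E) = 0.98*0.12 + 0.34*0.88 = 0.4168
P(H|E) = 0.98*0.12 / 0.4168 = 0.2821

0.2821


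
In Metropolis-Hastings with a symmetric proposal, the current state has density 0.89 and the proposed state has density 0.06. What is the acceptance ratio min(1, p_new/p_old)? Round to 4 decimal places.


Ratio = p_new / p_old = 0.06 / 0.89 = 0.0674
Acceptance = min(1, 0.0674) = 0.0674

0.0674


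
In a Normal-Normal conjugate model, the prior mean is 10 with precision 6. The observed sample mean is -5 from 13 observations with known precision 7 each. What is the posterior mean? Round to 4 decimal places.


Posterior precision = tau0 + n*tau = 6 + 13*7 = 97
Posterior mean = (tau0*mu0 + n*tau*xbar) / posterior_precision
= (6*10 + 13*7*-5) / 97
= -395 / 97 = -4.0722

-4.0722


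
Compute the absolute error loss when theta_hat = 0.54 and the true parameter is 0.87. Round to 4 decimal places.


L = |theta_hat - theta_true|
= |0.54 - 0.87| = 0.33

0.33


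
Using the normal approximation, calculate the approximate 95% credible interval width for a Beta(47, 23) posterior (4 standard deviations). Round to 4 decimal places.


Var(Beta) = 47*23/(70^2 * 71) = 0.0031
SD = 0.0557
Width ~ 4*SD = 0.223

0.223


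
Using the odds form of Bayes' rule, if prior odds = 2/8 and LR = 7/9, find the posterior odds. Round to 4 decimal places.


Bayes' rule in odds form: posterior odds = prior odds * LR
= (2 * 7) / (8 * 9)
= 14/72 = 0.1944

0.1944


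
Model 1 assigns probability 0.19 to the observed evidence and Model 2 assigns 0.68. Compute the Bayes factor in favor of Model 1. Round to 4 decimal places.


BF = P(data|M1) / P(data|M2)
= 0.19 / 0.68 = 0.2794

0.2794


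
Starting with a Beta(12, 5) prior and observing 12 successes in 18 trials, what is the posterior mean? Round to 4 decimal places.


Posterior parameters: alpha = 12 + 12 = 24
beta = 5 + 6 = 11
Posterior mean = alpha / (alpha + beta) = 24 / 35
= 0.6857

0.6857


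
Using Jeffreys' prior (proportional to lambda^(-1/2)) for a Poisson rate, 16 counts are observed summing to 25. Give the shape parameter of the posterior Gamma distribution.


Conjugate update: Gamma(prior_shape + S, prior_rate + n).
Prior shape = 0.5, prior rate = 0.
Posterior shape = 0.5 + S = 0.5 + 25 = 25.5

25.5


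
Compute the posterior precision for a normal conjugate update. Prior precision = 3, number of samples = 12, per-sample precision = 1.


tau_post = tau_0 + n * tau
= 3 + 12 * 1 = 15

15


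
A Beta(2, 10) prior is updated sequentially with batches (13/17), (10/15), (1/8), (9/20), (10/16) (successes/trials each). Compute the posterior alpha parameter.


Sequential conjugate updating is equivalent to a single batch update.
Total successes across all batches = 43
alpha_posterior = alpha_prior + total_successes = 2 + 43
= 45

45


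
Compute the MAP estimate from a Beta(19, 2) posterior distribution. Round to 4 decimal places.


MAP = mode of Beta distribution
= (alpha - 1)/(alpha + beta - 2)
= (19-1)/(19+2-2)
= 18/19 = 0.9474

0.9474


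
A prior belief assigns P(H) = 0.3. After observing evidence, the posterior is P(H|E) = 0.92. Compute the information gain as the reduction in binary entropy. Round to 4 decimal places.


H(prior) = -0.3*log2(0.3) - 0.7*log2(0.7)
= 0.8813
H(post) = -0.92*log2(0.92) - 0.08*log2(0.08)
= 0.4022
IG = 0.8813 - 0.4022 = 0.4791

0.4791


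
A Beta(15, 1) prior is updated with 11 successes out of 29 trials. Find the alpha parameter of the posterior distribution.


In the Beta-Binomial conjugate update:
alpha_post = alpha_prior + successes
= 15 + 11
= 26

26


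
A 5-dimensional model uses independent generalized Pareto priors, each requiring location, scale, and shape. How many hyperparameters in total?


Per parameter: 3 (location, scale, and shape).
Total = 5 * 3 = 15

15


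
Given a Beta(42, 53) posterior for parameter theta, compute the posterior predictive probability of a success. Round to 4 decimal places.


For a Beta-Bernoulli model, the predictive probability is the mean:
P(success) = 42/(42+53) = 42/95 = 0.4421

0.4421


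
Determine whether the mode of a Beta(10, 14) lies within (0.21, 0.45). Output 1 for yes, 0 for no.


First find the mode: (a-1)/(a+b-2) = 0.4091
Is 0.4091 in (0.21, 0.45)? 1

1


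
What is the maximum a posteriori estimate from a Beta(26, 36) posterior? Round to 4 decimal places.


The MAP estimate equals the mode of the distribution.
Mode of Beta(a,b) = (a-1)/(a+b-2)
= 25/60
= 0.4167

0.4167


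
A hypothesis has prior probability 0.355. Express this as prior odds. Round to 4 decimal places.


Odds = P(H) / P(not H) = 0.355 / 0.645
= 0.5504

0.5504


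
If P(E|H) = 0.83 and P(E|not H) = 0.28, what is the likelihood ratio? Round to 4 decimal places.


Likelihood ratio = P(E|H) / P(E|not H)
= 0.83 / 0.28
= 2.9643

2.9643


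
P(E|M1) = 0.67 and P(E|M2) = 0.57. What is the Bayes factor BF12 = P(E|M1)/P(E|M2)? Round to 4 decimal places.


Bayes factor BF12 = P(E|M1) / P(E|M2)
= 0.67 / 0.57
= 1.1754

1.1754


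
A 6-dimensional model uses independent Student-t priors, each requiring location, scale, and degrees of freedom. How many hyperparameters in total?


Per parameter: 3 (location, scale, and degrees of freedom).
Total = 6 * 3 = 18

18


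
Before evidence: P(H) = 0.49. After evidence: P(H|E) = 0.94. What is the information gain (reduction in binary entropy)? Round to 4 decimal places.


Prior entropy = 0.9997
Posterior entropy = 0.3274
Information gain = 0.9997 - 0.3274 = 0.6723

0.6723


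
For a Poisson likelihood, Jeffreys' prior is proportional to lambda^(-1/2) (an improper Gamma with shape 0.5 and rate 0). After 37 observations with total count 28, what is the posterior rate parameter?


Jeffreys' prior for Poisson is proportional to lambda^(-1/2).
Posterior is Gamma(0.5 + S, 0 + n) = Gamma(0.5 + 28, 37).
Posterior rate = 0 + n = 37

37.0


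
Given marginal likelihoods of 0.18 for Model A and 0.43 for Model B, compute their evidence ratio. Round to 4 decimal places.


Ratio = ML(A) / ML(B) = 0.18/0.43
= 0.4186

0.4186


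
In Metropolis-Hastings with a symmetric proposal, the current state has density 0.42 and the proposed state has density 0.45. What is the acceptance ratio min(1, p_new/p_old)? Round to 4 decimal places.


Ratio = p_new / p_old = 0.45 / 0.42 = 1.0714
Acceptance = min(1, 1.0714) = 1.0

1.0


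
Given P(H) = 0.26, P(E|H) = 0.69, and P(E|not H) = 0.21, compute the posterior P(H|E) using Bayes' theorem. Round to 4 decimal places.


By Bayes' theorem: P(H|E) = P(E|H)*P(H) / P(E)
P(E) = P(E|H)*P(H) + P(E|not H)*P(not H)
P(E) = 0.69*0.26 + 0.21*0.74 = 0.3348
P(H|E) = 0.69*0.26 / 0.3348 = 0.5358

0.5358


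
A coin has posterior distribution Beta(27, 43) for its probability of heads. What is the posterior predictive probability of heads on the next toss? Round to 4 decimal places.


Posterior predictive = E[theta] = alpha/(alpha+beta)
= 27/70
= 0.3857

0.3857


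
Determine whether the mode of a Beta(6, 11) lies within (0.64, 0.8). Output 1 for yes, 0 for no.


First find the mode: (a-1)/(a+b-2) = 0.3333
Is 0.3333 in (0.64, 0.8)? 0

0


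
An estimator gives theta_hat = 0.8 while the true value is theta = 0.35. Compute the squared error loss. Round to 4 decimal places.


The squared error loss is (theta_hat - theta)^2
= (0.8 - 0.35)^2
= (0.45)^2 = 0.2025

0.2025


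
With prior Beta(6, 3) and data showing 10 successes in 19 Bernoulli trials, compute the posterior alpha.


Conjugate update: alpha_posterior = alpha_prior + k
= 6 + 10 = 16

16


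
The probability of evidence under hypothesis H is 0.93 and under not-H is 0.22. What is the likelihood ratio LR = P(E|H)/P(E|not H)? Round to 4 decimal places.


LR = 0.93 / 0.22
= 4.2273

4.2273


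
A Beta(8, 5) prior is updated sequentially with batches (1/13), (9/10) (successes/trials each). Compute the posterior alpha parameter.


Sequential conjugate updating is equivalent to a single batch update.
Total successes across all batches = 10
alpha_posterior = alpha_prior + total_successes = 8 + 10
= 18

18


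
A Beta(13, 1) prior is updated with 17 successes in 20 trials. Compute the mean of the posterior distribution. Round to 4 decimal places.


After update: Beta(30, 4)
Mean = 30 / (30 + 4) = 30 / 34
= 0.8824

0.8824


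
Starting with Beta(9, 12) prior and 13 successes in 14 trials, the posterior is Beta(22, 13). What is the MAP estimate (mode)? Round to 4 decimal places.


The mode of Beta(a, b) when a > 1 and b > 1 is (a-1)/(a+b-2)
= (22 - 1) / (22 + 13 - 2)
= 21 / 33
= 0.6364

0.6364


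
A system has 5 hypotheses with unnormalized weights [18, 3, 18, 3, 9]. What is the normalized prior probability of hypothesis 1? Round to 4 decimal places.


The normalized prior is the weight divided by the total.
Total weight = 51
P(H1) = 18 / 51 = 0.3529

0.3529


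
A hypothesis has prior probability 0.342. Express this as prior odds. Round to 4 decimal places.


Odds = P(H) / P(not H) = 0.342 / 0.658
= 0.5198

0.5198


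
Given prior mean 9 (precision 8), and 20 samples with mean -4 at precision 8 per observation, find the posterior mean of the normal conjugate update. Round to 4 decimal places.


The posterior mean is a precision-weighted average of prior and data.
Post. prec. = 8 + 160 = 168
Post. mean = (72 + -640)/168 = -568/168 = -3.381

-3.381


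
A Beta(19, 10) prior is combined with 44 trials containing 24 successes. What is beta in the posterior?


In conjugate updating:
beta_posterior = beta_prior + (n - k)
= 10 + (44 - 24)
= 10 + 20 = 30

30


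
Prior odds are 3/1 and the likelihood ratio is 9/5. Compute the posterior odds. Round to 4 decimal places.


Posterior odds = prior odds * likelihood ratio
= (3/1) * (9/5)
= 27 / 5
= 5.4

5.4


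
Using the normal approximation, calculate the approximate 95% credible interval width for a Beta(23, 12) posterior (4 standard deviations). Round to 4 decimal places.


Var(Beta) = 23*12/(35^2 * 36) = 0.0063
SD = 0.0791
Width ~ 4*SD = 0.3164

0.3164


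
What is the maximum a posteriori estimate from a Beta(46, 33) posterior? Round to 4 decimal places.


The MAP estimate equals the mode of the distribution.
Mode of Beta(a,b) = (a-1)/(a+b-2)
= 45/77
= 0.5844

0.5844


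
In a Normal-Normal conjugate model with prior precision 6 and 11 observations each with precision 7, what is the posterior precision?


Posterior precision = prior precision + n * observation precision
= 6 + 11 * 7
= 6 + 77 = 83

83


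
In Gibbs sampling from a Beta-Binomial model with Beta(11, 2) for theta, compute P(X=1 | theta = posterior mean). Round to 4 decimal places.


Posterior mean = alpha/(alpha+beta) = 11/13 = 0.8462
P(X=1|theta=mean) = theta = 0.8462

0.8462


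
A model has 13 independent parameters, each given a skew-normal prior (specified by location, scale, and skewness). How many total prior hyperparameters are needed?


Each skew-normal prior needs 3 hyperparameters (location, scale, and skewness).
Total = 3 * 13 = 39

39


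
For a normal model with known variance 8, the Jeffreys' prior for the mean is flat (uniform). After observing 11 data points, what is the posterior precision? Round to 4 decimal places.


Jeffreys' prior for normal mean (known variance) is flat.
Prior precision = 0.
Posterior precision = prior_prec + n/sigma^2 = 0 + 11/8
= 1.375

1.375


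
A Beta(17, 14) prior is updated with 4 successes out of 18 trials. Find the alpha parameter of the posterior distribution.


In the Beta-Binomial conjugate update:
alpha_post = alpha_prior + successes
= 17 + 4
= 21

21


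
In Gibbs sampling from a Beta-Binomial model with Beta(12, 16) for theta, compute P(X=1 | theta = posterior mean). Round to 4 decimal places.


Posterior mean = alpha/(alpha+beta) = 12/28 = 0.4286
P(X=1|theta=mean) = theta = 0.4286

0.4286


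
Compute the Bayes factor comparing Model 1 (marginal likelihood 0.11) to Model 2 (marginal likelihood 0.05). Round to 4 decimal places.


BF12 = marginal likelihood of M1 / marginal likelihood of M2
= 0.11/0.05
= 2.2

2.2


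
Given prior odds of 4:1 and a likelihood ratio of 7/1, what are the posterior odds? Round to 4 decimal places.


Posterior odds = prior odds * LR
Prior odds = 4/1 = 4.0
LR = 7/1 = 7.0
Posterior odds = 4.0 * 7.0 = 28.0

28.0


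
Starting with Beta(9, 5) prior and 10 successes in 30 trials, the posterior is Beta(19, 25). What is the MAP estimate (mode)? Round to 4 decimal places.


The mode of Beta(a, b) when a > 1 and b > 1 is (a-1)/(a+b-2)
= (19 - 1) / (19 + 25 - 2)
= 18 / 42
= 0.4286

0.4286


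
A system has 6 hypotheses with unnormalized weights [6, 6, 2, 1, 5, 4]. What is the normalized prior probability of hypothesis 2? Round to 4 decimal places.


The normalized prior is the weight divided by the total.
Total weight = 24
P(H2) = 6 / 24 = 0.25

0.25


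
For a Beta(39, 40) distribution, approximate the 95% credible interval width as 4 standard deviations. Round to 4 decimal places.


Variance of Beta(a,b) = ab / ((a+b)^2 * (a+b+1))
= 39*40 / ((79)^2 * 80)
= 0.0031
SD = sqrt(0.0031) = 0.0559
Width = 4 * SD = 0.2236

0.2236


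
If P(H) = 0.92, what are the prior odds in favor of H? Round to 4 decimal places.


Prior odds = P(H) / (1 - P(H))
= 0.92 / 0.08
= 11.5

11.5


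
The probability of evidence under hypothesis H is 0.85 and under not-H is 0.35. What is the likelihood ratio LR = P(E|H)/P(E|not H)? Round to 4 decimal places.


LR = 0.85 / 0.35
= 2.4286

2.4286


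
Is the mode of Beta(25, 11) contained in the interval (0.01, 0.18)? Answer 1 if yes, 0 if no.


Mode = (a-1)/(a+b-2) = 24/34 = 0.7059
Interval: (0.01, 0.18)
Contains mode? 0

0


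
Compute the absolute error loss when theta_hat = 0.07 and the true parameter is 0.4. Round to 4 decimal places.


L = |theta_hat - theta_true|
= |0.07 - 0.4| = 0.33

0.33


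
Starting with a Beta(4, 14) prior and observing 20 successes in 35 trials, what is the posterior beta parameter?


Posterior beta = prior beta + failures
Failures = 35 - 20 = 15
beta_post = 14 + 15 = 29

29


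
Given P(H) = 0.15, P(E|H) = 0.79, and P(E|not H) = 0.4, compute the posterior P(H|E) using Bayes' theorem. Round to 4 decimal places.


By Bayes' theorem: P(H|E) = P(E|H)*P(H) / P(E)
P(E) = P(E|H)*P(H) + P(E|not H)*P(not H)
P(E) = 0.79*0.15 + 0.4*0.85 = 0.4585
P(H|E) = 0.79*0.15 / 0.4585 = 0.2585

0.2585


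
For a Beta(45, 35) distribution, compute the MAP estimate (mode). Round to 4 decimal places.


MAP = mode = (a-1)/(a+b-2)
= (45-1)/(45+35-2)
= 44/78 = 0.5641

0.5641


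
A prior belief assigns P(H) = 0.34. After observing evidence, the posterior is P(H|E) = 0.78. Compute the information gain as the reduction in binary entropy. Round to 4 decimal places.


H(prior) = -0.34*log2(0.34) - 0.66*log2(0.66)
= 0.9248
H(post) = -0.78*log2(0.78) - 0.22*log2(0.22)
= 0.7602
IG = 0.9248 - 0.7602 = 0.1647

0.1647


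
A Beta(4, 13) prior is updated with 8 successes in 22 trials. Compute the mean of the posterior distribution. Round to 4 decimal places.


After update: Beta(12, 27)
Mean = 12 / (12 + 27) = 12 / 39
= 0.3077

0.3077


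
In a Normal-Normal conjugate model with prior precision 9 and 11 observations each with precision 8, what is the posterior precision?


Posterior precision = prior precision + n * observation precision
= 9 + 11 * 8
= 9 + 88 = 97

97


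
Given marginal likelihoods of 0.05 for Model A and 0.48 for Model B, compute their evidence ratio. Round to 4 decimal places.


Ratio = ML(A) / ML(B) = 0.05/0.48
= 0.1042

0.1042


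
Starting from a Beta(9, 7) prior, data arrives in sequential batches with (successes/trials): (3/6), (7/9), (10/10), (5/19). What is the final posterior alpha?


In sequential Bayesian updating, we sum all successes.
Total successes = 25
Final alpha = 9 + 25 = 34

34


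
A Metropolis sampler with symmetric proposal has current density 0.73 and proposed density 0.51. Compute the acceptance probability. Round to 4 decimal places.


For symmetric proposals, acceptance = min(1, pi(x*)/pi(x))
= min(1, 0.51/0.73)
= min(1, 0.6986) = 0.6986

0.6986


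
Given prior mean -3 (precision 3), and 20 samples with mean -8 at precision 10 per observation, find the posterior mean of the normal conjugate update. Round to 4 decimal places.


The posterior mean is a precision-weighted average of prior and data.
Post. prec. = 3 + 200 = 203
Post. mean = (-9 + -1600)/203 = -1609/203 = -7.9261

-7.9261


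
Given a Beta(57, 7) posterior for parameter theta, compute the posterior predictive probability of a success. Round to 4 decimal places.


For a Beta-Bernoulli model, the predictive probability is the mean:
P(success) = 57/(57+7) = 57/64 = 0.8906

0.8906


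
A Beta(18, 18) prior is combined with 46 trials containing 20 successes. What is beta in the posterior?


In conjugate updating:
beta_posterior = beta_prior + (n - k)
= 18 + (46 - 20)
= 18 + 26 = 44

44


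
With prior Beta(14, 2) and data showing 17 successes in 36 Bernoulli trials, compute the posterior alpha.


Conjugate update: alpha_posterior = alpha_prior + k
= 14 + 17 = 31

31


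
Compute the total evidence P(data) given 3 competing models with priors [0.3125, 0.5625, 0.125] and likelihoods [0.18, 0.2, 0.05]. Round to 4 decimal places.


Marginal likelihood = sum P(model_i) * P(data|model_i)
Model 1: 0.3125 * 0.18 = 0.0562
Model 2: 0.5625 * 0.2 = 0.1125
Model 3: 0.125 * 0.05 = 0.0063
Total = 0.175

0.175


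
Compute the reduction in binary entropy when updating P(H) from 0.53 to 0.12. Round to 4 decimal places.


H_before = -p*log2(p) - (1-p)*log2(1-p) for p=0.53: 0.9974
H_after for p=0.12: 0.5294
Reduction = 0.9974 - 0.5294 = 0.468

0.468


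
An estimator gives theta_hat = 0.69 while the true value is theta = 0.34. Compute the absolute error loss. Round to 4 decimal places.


The absolute error loss is |theta_hat - theta|
= |0.69 - 0.34|
= 0.35

0.35


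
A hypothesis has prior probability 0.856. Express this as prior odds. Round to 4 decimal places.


Odds = P(H) / P(not H) = 0.856 / 0.144
= 5.9444

5.9444


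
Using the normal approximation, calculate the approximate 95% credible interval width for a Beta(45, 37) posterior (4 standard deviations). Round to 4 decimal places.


Var(Beta) = 45*37/(82^2 * 83) = 0.003
SD = 0.0546
Width ~ 4*SD = 0.2185

0.2185


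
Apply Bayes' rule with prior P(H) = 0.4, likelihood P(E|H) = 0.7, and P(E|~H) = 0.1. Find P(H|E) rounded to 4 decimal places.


Step 1: Compute marginal P(E) = P(E|H)P(H) + P(E|~H)P(~H)
= 0.7*0.4 + 0.1*0.6 = 0.34
Step 2: P(H|E) = P(E|H)P(H)/P(E) = 0.28/0.34
= 0.8235

0.8235


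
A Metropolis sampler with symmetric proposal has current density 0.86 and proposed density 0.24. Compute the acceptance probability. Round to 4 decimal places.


For symmetric proposals, acceptance = min(1, pi(x*)/pi(x))
= min(1, 0.24/0.86)
= min(1, 0.2791) = 0.2791

0.2791


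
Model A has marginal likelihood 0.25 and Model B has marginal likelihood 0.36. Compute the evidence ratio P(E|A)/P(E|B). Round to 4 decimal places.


Evidence ratio = P(E|A) / P(E|B)
= 0.25 / 0.36
= 0.6944

0.6944


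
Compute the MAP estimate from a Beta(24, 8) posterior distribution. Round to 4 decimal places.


MAP = mode of Beta distribution
= (alpha - 1)/(alpha + beta - 2)
= (24-1)/(24+8-2)
= 23/30 = 0.7667

0.7667


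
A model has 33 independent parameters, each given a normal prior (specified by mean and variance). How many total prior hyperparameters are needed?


Each normal prior needs 2 hyperparameters (mean and variance).
Total = 2 * 33 = 66

66


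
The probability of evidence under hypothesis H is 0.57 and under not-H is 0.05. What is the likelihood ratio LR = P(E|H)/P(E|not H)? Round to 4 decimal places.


LR = 0.57 / 0.05
= 11.4

11.4


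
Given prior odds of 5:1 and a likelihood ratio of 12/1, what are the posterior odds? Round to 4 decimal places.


Posterior odds = prior odds * LR
Prior odds = 5/1 = 5.0
LR = 12/1 = 12.0
Posterior odds = 5.0 * 12.0 = 60.0

60.0


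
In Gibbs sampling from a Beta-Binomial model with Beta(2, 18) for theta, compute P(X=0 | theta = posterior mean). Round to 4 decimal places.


Posterior mean = alpha/(alpha+beta) = 2/20 = 0.1
P(X=0|theta=mean) = 1 - theta = 0.9

0.9


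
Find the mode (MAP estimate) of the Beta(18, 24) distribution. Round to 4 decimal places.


For Beta(a,b) with a,b > 1:
Mode = (a-1)/(a+b-2) = (18-1)/(42-2)
= 17/40 = 0.425

0.425


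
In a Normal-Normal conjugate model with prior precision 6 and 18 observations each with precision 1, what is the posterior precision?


Posterior precision = prior precision + n * observation precision
= 6 + 18 * 1
= 6 + 18 = 24

24


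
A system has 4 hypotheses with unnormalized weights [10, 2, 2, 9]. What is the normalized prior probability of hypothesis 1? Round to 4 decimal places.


The normalized prior is the weight divided by the total.
Total weight = 23
P(H1) = 10 / 23 = 0.4348

0.4348


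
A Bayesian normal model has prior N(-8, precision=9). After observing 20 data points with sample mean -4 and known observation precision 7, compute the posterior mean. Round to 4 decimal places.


Posterior mean = (prior_precision * prior_mean + n * data_precision * data_mean) / (prior_precision + n * data_precision)
Numerator = 9*-8 + 20*7*-4 = -632
Denominator = 9 + 20*7 = 149
Posterior mean = -4.2416

-4.2416


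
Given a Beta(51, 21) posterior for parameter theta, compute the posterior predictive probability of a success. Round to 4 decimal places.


For a Beta-Bernoulli model, the predictive probability is the mean:
P(success) = 51/(51+21) = 51/72 = 0.7083

0.7083


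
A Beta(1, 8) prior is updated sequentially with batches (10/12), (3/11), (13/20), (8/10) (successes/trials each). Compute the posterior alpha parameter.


Sequential conjugate updating is equivalent to a single batch update.
Total successes across all batches = 34
alpha_posterior = alpha_prior + total_successes = 1 + 34
= 35

35


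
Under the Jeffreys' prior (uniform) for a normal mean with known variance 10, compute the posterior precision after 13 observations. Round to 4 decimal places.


Prior precision = 0 (flat prior).
Post. prec. = 0 + n/var = 13/10 = 1.3

1.3


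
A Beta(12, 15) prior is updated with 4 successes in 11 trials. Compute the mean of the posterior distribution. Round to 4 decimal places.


After update: Beta(16, 22)
Mean = 16 / (16 + 22) = 16 / 38
= 0.4211

0.4211


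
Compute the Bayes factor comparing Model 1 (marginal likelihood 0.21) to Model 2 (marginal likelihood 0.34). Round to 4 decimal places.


BF12 = marginal likelihood of M1 / marginal likelihood of M2
= 0.21/0.34
= 0.6176

0.6176


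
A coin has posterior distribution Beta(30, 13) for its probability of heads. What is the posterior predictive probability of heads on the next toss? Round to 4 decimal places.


Posterior predictive = E[theta] = alpha/(alpha+beta)
= 30/43
= 0.6977

0.6977


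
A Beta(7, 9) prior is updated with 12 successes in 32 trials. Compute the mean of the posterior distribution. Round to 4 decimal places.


After update: Beta(19, 29)
Mean = 19 / (19 + 29) = 19 / 48
= 0.3958

0.3958
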